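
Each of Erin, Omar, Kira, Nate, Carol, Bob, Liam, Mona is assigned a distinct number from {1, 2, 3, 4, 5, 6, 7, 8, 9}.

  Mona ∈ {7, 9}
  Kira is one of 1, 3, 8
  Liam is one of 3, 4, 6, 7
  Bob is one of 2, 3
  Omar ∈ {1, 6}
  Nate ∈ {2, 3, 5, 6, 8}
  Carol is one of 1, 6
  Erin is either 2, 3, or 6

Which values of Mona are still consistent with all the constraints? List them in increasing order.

Omar and Carol share exactly the 2 values {1, 6}; by pigeonhole those values go to them, so strike 1, 6 from Erin, Kira, Nate, Liam.
Erin and Bob share exactly the 2 values {2, 3}; by pigeonhole those values go to them, so strike 2, 3 from Kira, Nate, Liam.
Kira has just one choice, so Kira = 8. Eliminate 8 elsewhere: Nate.
Nate has just one choice, so Nate = 5.
No further eliminations apply; Mona can still be any of 7, 9.

7, 9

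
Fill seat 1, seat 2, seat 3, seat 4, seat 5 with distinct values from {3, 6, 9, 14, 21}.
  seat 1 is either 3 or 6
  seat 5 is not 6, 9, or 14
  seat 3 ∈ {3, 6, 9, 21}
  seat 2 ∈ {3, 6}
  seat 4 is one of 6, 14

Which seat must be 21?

The 5 variables draw from only 5 values {3, 6, 9, 14, 21}, so each is used; only seat 3 can be 9, hence seat 3 = 9.
The 4 still-open variables together cover exactly {3, 6, 14, 21} — 4 values for 4 variables — and 14 appears only in seat 4's list, so seat 4 = 14.
Among the 3 still-open variables, 21 fits only seat 5 (and all 3 values in {3, 6, 21} must be used), so seat 5 = 21.

seat 5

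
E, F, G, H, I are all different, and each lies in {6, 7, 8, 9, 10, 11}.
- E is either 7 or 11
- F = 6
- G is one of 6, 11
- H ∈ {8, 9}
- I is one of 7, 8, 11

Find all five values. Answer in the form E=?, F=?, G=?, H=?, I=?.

E=7, F=6, G=11, H=9, I=8

F has just one choice, so F = 6. Remove 6 from G.
G must be 11 (only option left). So E, I can't be 11.
E must be 7 (only option left). So I can't be 7.
I must be 8 (only option left). Strike 8 from H.
H's domain is down to {9}, so H = 9.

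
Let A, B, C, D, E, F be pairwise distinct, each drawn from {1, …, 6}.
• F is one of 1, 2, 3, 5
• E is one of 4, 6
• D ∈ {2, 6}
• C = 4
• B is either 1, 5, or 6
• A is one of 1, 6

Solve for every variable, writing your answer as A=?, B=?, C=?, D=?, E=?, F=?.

A=1, B=5, C=4, D=2, E=6, F=3

C must be 4 (only option left). So E can't be 4.
E's domain is down to {6}, so E = 6. Eliminate 6 elsewhere: A, B, D.
That leaves A = 1. Eliminate 1 elsewhere: B, F.
That leaves B = 5. Eliminate 5 elsewhere: F.
D has just one choice, so D = 2. Strike 2 from F.
F must be 3 (only option left).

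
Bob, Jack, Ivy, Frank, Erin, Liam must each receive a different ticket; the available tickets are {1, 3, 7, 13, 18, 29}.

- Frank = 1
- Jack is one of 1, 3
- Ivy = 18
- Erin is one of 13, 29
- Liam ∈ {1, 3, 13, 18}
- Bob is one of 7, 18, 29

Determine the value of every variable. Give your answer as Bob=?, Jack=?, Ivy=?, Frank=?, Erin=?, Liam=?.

Ivy must be 18 (only option left). Eliminate 18 elsewhere: Bob, Liam.
Frank has just one choice, so Frank = 1. Remove 1 from Jack, Liam.
Jack's domain is down to {3}, so Jack = 3. So Liam can't be 3.
Liam has just one choice, so Liam = 13. So Erin can't be 13.
That leaves Erin = 29. Strike 29 from Bob.
Bob must be 7 (only option left).

Bob=7, Jack=3, Ivy=18, Frank=1, Erin=29, Liam=13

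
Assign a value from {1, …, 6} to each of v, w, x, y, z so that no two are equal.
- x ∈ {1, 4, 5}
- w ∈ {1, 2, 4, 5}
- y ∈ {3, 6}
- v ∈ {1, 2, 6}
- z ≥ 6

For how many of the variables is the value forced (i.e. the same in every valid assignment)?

z must be 6 (only option left). Remove 6 from v, y.
y has just one choice, so y = 3.
Determined: y=3, z=6. The other variables each still have more than one consistent value. That makes 2.

2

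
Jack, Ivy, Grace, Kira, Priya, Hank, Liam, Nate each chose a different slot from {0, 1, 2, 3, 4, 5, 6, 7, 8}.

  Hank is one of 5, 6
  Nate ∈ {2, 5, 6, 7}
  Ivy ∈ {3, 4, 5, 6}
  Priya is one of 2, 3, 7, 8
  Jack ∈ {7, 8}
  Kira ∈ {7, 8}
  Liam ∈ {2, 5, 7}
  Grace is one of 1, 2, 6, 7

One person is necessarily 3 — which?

Priya

Among the 8 variables, 1 fits only Grace (and all 8 values in {1, 2, 3, 4, 5, 6, 7, 8} must be used), so Grace = 1.
The 7 still-open variables draw from only 7 values {2, 3, 4, 5, 6, 7, 8}, so each is used; only Ivy can be 4, hence Ivy = 4.
The 6 still-open variables together cover exactly {2, 3, 5, 6, 7, 8} — 6 values for 6 variables — and 3 appears only in Priya's list, so Priya = 3.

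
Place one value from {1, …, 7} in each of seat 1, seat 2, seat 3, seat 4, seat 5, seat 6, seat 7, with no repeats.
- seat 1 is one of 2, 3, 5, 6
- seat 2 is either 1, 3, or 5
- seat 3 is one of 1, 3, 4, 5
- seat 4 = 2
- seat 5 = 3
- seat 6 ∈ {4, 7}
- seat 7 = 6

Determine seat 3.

seat 4 must be 2 (only option left). Eliminate 2 elsewhere: seat 1.
seat 5 has just one choice, so seat 5 = 3. So seat 1, seat 2, seat 3 can't be 3.
seat 7's domain is down to {6}, so seat 7 = 6. Remove 6 from seat 1.
seat 1 has just one choice, so seat 1 = 5. Remove 5 from seat 2, seat 3.
seat 2 must be 1 (only option left). Strike 1 from seat 3.
So seat 3 = 4.

4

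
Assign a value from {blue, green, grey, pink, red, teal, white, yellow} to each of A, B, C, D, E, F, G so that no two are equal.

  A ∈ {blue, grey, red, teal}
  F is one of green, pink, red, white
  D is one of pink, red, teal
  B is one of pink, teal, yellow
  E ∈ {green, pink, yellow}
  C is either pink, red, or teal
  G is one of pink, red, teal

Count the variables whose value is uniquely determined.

The 3 variables C, D, G are confined to {pink, red, teal}, which locks those values in; drop them from A, B, E, F.
That leaves B = yellow. Eliminate yellow elsewhere: E.
E's domain is down to {green}, so E = green. Eliminate green elsewhere: F.
F's domain is down to {white}, so F = white.
Determined: B=yellow, E=green, F=white. The other variables each still have more than one consistent value. That makes 3.

3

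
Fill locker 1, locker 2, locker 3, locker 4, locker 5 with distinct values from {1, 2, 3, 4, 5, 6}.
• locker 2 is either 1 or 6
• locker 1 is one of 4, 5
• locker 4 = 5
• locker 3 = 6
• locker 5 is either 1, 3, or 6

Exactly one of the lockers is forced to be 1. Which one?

locker 2

locker 3's domain is down to {6}, so locker 3 = 6. Eliminate 6 elsewhere: locker 2, locker 5.
So 1 goes to locker 2.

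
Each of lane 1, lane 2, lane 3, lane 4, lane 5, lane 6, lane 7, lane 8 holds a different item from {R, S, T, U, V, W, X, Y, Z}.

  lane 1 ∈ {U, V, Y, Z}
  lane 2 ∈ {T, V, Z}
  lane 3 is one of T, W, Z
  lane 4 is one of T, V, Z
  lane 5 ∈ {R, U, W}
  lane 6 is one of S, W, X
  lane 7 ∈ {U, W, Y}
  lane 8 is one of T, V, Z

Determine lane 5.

lane 2, lane 4, lane 8 share exactly the 3 values {T, V, Z}; by pigeonhole those values go to them, so strike T, V, Z from lane 1, lane 3.
lane 3 must be W (only option left). So lane 5, lane 6, lane 7 can't be W.
The 2 variables lane 1 and lane 7 are confined to {U, Y}, which locks those values in; drop them from lane 5.
So lane 5 = R.

R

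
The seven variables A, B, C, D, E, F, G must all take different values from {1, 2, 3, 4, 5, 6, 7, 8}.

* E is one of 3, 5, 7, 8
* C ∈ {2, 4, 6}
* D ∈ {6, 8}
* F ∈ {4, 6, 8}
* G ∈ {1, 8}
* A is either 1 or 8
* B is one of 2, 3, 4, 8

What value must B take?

3

A and G between them cover only {1, 8} — a naked pair. Remove those values from B, D, E, F.
D's domain is down to {6}, so D = 6. Remove 6 from C, F.
That leaves F = 4. Eliminate 4 elsewhere: B, C.
C's domain is down to {2}, so C = 2. Eliminate 2 elsewhere: B.
So B = 3.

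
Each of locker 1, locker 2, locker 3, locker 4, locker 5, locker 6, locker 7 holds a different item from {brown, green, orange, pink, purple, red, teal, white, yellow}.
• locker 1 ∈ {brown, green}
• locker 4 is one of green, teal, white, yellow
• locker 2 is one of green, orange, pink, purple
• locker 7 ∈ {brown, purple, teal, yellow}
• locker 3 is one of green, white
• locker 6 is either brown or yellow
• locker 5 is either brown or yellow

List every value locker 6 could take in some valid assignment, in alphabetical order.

brown, yellow

The 2 variables locker 5 and locker 6 are confined to {brown, yellow}, which locks those values in; drop them from locker 1, locker 4, locker 7.
locker 1 must be green (only option left). Remove green from locker 2, locker 3, locker 4.
That leaves locker 3 = white. Strike white from locker 4.
locker 4's domain is down to {teal}, so locker 4 = teal. So locker 7 can't be teal.
That leaves locker 7 = purple. So locker 2 can't be purple.
No further eliminations apply; locker 6 can still be any of brown, yellow.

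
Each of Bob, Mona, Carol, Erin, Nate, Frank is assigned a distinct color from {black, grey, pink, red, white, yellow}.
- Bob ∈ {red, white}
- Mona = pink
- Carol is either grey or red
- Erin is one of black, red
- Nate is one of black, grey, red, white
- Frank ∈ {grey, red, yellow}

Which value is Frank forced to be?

yellow

Mona must be pink (only option left).
Among the 5 still-open variables, yellow fits only Frank (and all 5 values in {black, grey, red, white, yellow} must be used), so Frank = yellow.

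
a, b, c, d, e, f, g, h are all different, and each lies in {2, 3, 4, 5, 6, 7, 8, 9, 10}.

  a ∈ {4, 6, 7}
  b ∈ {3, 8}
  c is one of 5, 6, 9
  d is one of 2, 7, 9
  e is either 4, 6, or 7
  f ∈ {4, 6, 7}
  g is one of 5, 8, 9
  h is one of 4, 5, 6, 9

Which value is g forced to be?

Among the 8 variables, 2 fits only d (and all 8 values in {2, 3, 4, 5, 6, 7, 8, 9} must be used), so d = 2.
The 7 still-open variables draw from only 7 values {3, 4, 5, 6, 7, 8, 9}, so each is used; only b can be 3, hence b = 3.
Among the 6 still-open variables, 8 fits only g (and all 6 values in {4, 5, 6, 7, 8, 9} must be used), so g = 8.

8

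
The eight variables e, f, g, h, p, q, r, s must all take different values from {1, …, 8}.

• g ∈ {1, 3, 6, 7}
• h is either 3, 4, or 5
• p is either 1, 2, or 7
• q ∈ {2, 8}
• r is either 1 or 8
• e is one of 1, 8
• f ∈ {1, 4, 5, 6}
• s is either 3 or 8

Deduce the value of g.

6

The 2 variables e and r are confined to {1, 8}, which locks those values in; drop them from f, g, p, q, s.
q has just one choice, so q = 2. So p can't be 2.
s has just one choice, so s = 3. Remove 3 from g, h.
p's domain is down to {7}, so p = 7. Strike 7 from g.
So g = 6.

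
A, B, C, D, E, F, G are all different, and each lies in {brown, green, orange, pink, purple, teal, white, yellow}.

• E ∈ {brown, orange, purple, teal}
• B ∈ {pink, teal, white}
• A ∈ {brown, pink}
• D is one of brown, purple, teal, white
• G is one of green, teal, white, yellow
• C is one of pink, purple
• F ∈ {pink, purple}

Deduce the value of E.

C and F share exactly the 2 values {pink, purple}; by pigeonhole those values go to them, so strike pink, purple from A, B, D, E.
A's domain is down to {brown}, so A = brown. Strike brown from D, E.
B and D between them cover only {teal, white} — a naked pair. Remove those values from E, G.
So E = orange.

orange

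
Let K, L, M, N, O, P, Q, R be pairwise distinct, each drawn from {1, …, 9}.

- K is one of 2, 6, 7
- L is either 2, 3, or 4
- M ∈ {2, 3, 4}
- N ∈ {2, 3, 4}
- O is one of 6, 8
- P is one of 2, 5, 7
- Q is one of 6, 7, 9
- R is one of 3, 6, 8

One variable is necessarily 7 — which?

Among the 8 variables, 5 fits only P (and all 8 values in {2, 3, 4, 5, 6, 7, 8, 9} must be used), so P = 5.
The 7 still-open variables draw from only 7 values {2, 3, 4, 6, 7, 8, 9}, so each is used; only Q can be 9, hence Q = 9.
The 6 still-open variables together cover exactly {2, 3, 4, 6, 7, 8} — 6 values for 6 variables — and 7 appears only in K's list, so K = 7.

K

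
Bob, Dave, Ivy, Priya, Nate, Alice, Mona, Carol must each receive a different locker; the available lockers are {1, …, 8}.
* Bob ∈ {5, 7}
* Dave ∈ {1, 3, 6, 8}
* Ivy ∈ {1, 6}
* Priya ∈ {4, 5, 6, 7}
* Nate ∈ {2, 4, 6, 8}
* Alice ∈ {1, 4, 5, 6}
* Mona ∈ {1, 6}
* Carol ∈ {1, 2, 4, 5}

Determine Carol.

2

The 8 variables draw from only 8 values {1, 2, 3, 4, 5, 6, 7, 8}, so each is used; only Dave can be 3, hence Dave = 3.
The 7 still-open variables draw from only 7 values {1, 2, 4, 5, 6, 7, 8}, so each is used; only Nate can be 8, hence Nate = 8.
The 6 still-open variables draw from only 6 values {1, 2, 4, 5, 6, 7}, so each is used; only Carol can be 2, hence Carol = 2.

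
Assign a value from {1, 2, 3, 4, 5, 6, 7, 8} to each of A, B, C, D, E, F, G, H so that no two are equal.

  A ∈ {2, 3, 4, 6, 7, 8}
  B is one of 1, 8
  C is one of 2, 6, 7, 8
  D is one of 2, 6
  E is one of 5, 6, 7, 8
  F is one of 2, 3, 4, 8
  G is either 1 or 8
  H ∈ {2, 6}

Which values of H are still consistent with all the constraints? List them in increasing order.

Among the 8 variables, 5 fits only E (and all 8 values in {1, 2, 3, 4, 5, 6, 7, 8} must be used), so E = 5.
The 2 variables B and G are confined to {1, 8}, which locks those values in; drop them from A, C, F.
D and H between them cover only {2, 6} — a naked pair. Remove those values from A, C, F.
C must be 7 (only option left). Remove 7 from A.
No further eliminations apply; H can still be any of 2, 6.

2, 6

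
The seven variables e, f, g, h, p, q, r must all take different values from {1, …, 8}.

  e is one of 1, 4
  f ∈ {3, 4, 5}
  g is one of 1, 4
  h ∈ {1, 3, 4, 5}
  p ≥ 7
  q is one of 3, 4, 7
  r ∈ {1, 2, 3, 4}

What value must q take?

7

Among the 7 variables, 2 fits only r (and all 7 values in {1, 2, 3, 4, 5, 7, 8} must be used), so r = 2.
Among the 6 still-open variables, 8 fits only p (and all 6 values in {1, 3, 4, 5, 7, 8} must be used), so p = 8.
The 5 still-open variables together cover exactly {1, 3, 4, 5, 7} — 5 values for 5 variables — and 7 appears only in q's list, so q = 7.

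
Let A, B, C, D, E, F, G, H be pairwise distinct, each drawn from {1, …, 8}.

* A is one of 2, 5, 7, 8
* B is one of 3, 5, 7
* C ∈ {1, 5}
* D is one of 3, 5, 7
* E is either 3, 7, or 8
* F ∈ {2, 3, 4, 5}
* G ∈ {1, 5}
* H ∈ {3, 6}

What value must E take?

The 8 variables together cover exactly {1, 2, 3, 4, 5, 6, 7, 8} — 8 values for 8 variables — and 4 appears only in F's list, so F = 4.
Among the 7 still-open variables, 2 fits only A (and all 7 values in {1, 2, 3, 5, 6, 7, 8} must be used), so A = 2.
The 6 still-open variables together cover exactly {1, 3, 5, 6, 7, 8} — 6 values for 6 variables — and 6 appears only in H's list, so H = 6.
The 5 still-open variables together cover exactly {1, 3, 5, 7, 8} — 5 values for 5 variables — and 8 appears only in E's list, so E = 8.

8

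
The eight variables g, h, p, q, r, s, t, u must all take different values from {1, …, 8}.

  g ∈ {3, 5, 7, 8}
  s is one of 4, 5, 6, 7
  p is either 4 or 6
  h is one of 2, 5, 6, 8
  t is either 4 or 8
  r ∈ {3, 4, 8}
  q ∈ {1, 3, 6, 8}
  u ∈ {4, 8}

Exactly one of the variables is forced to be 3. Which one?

r

The 8 variables draw from only 8 values {1, 2, 3, 4, 5, 6, 7, 8}, so each is used; only q can be 1, hence q = 1.
Among the 7 still-open variables, 2 fits only h (and all 7 values in {2, 3, 4, 5, 6, 7, 8} must be used), so h = 2.
t and u between them cover only {4, 8} — a naked pair. Remove those values from g, p, r, s.
So 3 goes to r.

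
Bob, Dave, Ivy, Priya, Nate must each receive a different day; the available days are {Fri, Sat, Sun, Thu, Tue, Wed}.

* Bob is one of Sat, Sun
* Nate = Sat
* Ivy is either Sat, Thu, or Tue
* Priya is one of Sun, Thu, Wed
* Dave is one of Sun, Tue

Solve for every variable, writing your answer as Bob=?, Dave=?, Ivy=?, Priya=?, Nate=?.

Bob=Sun, Dave=Tue, Ivy=Thu, Priya=Wed, Nate=Sat

Nate has just one choice, so Nate = Sat. Remove Sat from Bob, Ivy.
Bob must be Sun (only option left). Strike Sun from Dave, Priya.
That leaves Dave = Tue. Remove Tue from Ivy.
Ivy must be Thu (only option left). So Priya can't be Thu.
Priya has just one choice, so Priya = Wed.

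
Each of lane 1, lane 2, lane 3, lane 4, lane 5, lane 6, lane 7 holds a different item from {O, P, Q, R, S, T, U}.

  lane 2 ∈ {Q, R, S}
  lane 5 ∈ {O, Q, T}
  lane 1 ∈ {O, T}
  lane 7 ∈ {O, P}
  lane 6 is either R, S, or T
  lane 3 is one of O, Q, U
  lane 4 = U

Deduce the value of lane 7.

lane 4 has just one choice, so lane 4 = U. Remove U from lane 3.
Among the 6 still-open variables, P fits only lane 7 (and all 6 values in {O, P, Q, R, S, T} must be used), so lane 7 = P.

P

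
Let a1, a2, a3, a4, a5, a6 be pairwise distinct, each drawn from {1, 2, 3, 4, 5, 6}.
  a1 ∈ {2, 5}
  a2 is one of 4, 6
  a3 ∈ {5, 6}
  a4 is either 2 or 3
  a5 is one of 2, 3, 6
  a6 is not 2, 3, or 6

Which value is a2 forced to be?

The 6 variables together cover exactly {1, 2, 3, 4, 5, 6} — 6 values for 6 variables — and 1 appears only in a6's list, so a6 = 1.
The 5 still-open variables draw from only 5 values {2, 3, 4, 5, 6}, so each is used; only a2 can be 4, hence a2 = 4.

4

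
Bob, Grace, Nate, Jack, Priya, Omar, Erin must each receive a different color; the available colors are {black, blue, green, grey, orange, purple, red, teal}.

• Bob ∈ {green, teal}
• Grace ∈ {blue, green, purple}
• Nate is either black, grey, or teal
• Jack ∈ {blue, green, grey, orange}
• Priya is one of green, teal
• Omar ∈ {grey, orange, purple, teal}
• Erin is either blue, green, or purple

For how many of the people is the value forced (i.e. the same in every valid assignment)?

The 7 variables together cover exactly {black, blue, green, grey, orange, purple, teal} — 7 values for 7 variables — and black appears only in Nate's list, so Nate = black.
Bob and Priya share exactly the 2 values {green, teal}; by pigeonhole those values go to them, so strike green, teal from Grace, Jack, Omar, Erin.
Grace and Erin between them cover only {blue, purple} — a naked pair. Remove those values from Jack, Omar.
Determined: Nate=black. The other people each still have more than one consistent value. That makes 1.

1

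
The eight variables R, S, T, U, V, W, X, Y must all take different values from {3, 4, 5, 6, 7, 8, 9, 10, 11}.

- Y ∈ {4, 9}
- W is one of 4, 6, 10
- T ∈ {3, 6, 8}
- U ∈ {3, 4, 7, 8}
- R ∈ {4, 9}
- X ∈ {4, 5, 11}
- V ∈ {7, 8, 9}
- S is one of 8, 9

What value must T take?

R and Y between them cover only {4, 9} — a naked pair. Remove those values from S, U, V, W, X.
S's domain is down to {8}, so S = 8. Remove 8 from T, U, V.
That leaves V = 7. So U can't be 7.
U must be 3 (only option left). Remove 3 from T.
So T = 6.

6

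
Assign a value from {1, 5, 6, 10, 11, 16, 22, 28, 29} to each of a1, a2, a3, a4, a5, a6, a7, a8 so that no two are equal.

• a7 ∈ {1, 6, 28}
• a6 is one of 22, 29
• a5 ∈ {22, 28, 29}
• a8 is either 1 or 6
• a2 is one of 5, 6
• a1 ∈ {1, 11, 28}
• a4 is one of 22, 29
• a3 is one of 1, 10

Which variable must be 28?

The 8 variables together cover exactly {1, 5, 6, 10, 11, 22, 28, 29} — 8 values for 8 variables — and 5 appears only in a2's list, so a2 = 5.
The 7 still-open variables together cover exactly {1, 6, 10, 11, 22, 28, 29} — 7 values for 7 variables — and 10 appears only in a3's list, so a3 = 10.
The 6 still-open variables together cover exactly {1, 6, 11, 22, 28, 29} — 6 values for 6 variables — and 11 appears only in a1's list, so a1 = 11.
The 2 variables a4 and a6 are confined to {22, 29}, which locks those values in; drop them from a5.
So 28 goes to a5.

a5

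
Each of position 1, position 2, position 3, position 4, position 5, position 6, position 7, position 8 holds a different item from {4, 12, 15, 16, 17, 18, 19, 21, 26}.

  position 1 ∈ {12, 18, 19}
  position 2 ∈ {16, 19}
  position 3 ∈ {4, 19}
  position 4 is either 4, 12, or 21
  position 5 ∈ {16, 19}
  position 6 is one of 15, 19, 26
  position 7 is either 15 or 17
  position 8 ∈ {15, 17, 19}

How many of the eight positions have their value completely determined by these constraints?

The 2 variables position 2 and position 5 are confined to {16, 19}, which locks those values in; drop them from position 1, position 3, position 6, position 8.
position 3 must be 4 (only option left). Eliminate 4 elsewhere: position 4.
position 7 and position 8 share exactly the 2 values {15, 17}; by pigeonhole those values go to them, so strike 15, 17 from position 6.
position 6 must be 26 (only option left).
Determined: position 3=4, position 6=26. The other positions each still have more than one consistent value. That makes 2.

2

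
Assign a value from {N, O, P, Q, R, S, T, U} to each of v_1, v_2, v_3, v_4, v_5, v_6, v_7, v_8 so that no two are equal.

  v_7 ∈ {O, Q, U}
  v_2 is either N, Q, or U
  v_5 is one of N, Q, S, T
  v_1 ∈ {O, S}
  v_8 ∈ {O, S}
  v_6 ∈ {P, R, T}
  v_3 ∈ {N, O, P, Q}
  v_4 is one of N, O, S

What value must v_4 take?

N

The 8 variables together cover exactly {N, O, P, Q, R, S, T, U} — 8 values for 8 variables — and R appears only in v_6's list, so v_6 = R.
Among the 7 still-open variables, P fits only v_3 (and all 7 values in {N, O, P, Q, S, T, U} must be used), so v_3 = P.
The 6 still-open variables draw from only 6 values {N, O, Q, S, T, U}, so each is used; only v_5 can be T, hence v_5 = T.
v_1 and v_8 between them cover only {O, S} — a naked pair. Remove those values from v_4, v_7.
So v_4 = N.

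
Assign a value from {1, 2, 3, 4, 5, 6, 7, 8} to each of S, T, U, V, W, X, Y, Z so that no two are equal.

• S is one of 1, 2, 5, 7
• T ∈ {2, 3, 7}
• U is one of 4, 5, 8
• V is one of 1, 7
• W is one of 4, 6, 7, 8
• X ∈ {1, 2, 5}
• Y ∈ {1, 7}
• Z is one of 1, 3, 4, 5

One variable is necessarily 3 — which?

The 8 variables draw from only 8 values {1, 2, 3, 4, 5, 6, 7, 8}, so each is used; only W can be 6, hence W = 6.
The 7 still-open variables draw from only 7 values {1, 2, 3, 4, 5, 7, 8}, so each is used; only U can be 8, hence U = 8.
The 6 still-open variables together cover exactly {1, 2, 3, 4, 5, 7} — 6 values for 6 variables — and 4 appears only in Z's list, so Z = 4.
Among the 5 still-open variables, 3 fits only T (and all 5 values in {1, 2, 3, 5, 7} must be used), so T = 3.

T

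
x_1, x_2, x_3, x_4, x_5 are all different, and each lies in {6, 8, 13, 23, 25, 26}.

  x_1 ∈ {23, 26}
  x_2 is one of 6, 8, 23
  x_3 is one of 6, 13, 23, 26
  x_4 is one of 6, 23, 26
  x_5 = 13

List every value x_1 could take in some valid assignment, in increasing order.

x_5 must be 13 (only option left). Strike 13 from x_3.
The 4 still-open variables together cover exactly {6, 8, 23, 26} — 4 values for 4 variables — and 8 appears only in x_2's list, so x_2 = 8.
No further eliminations apply; x_1 can still be any of 23, 26.

23, 26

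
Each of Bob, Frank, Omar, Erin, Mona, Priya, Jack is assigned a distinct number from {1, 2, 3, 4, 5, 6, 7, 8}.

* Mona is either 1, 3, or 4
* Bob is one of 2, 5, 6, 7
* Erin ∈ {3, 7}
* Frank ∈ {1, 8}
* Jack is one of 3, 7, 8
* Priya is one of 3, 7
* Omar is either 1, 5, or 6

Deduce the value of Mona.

Erin and Priya share exactly the 2 values {3, 7}; by pigeonhole those values go to them, so strike 3, 7 from Bob, Mona, Jack.
Jack must be 8 (only option left). Eliminate 8 elsewhere: Frank.
Frank must be 1 (only option left). Eliminate 1 elsewhere: Omar, Mona.
So Mona = 4.

4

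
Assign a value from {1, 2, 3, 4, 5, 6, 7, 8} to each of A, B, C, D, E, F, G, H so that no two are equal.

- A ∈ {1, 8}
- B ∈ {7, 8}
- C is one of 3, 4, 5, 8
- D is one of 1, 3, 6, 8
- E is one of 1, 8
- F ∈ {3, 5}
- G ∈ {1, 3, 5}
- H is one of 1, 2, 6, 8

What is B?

The 8 variables draw from only 8 values {1, 2, 3, 4, 5, 6, 7, 8}, so each is used; only H can be 2, hence H = 2.
The 7 still-open variables together cover exactly {1, 3, 4, 5, 6, 7, 8} — 7 values for 7 variables — and 4 appears only in C's list, so C = 4.
The 6 still-open variables draw from only 6 values {1, 3, 5, 6, 7, 8}, so each is used; only D can be 6, hence D = 6.
The 5 still-open variables together cover exactly {1, 3, 5, 7, 8} — 5 values for 5 variables — and 7 appears only in B's list, so B = 7.

7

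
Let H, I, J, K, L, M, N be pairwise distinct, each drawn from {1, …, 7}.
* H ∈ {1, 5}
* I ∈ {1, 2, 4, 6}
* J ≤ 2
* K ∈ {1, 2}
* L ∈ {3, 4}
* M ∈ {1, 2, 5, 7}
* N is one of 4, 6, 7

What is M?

7

The 7 variables together cover exactly {1, 2, 3, 4, 5, 6, 7} — 7 values for 7 variables — and 3 appears only in L's list, so L = 3.
J and K between them cover only {1, 2} — a naked pair. Remove those values from H, I, M.
That leaves H = 5. So M can't be 5.
So M = 7.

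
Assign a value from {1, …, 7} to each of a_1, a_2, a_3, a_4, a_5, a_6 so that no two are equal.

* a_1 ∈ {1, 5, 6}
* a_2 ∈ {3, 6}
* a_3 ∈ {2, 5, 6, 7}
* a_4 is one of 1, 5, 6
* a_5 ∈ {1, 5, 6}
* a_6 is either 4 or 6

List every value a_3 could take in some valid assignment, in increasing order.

a_1, a_4, a_5 between them cover only {1, 5, 6} — a naked triple. Remove those values from a_2, a_3, a_6.
That leaves a_2 = 3.
That leaves a_6 = 4.
No further eliminations apply; a_3 can still be any of 2, 7.

2, 7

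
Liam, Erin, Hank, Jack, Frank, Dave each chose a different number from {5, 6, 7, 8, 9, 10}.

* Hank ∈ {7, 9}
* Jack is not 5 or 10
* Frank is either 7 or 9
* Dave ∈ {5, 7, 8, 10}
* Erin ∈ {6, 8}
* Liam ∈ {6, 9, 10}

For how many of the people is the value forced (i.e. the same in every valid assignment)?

The 6 variables together cover exactly {5, 6, 7, 8, 9, 10} — 6 values for 6 variables — and 5 appears only in Dave's list, so Dave = 5.
The 5 still-open variables together cover exactly {6, 7, 8, 9, 10} — 5 values for 5 variables — and 10 appears only in Liam's list, so Liam = 10.
The 2 variables Hank and Frank are confined to {7, 9}, which locks those values in; drop them from Jack.
Determined: Liam=10, Dave=5. The other people each still have more than one consistent value. That makes 2.

2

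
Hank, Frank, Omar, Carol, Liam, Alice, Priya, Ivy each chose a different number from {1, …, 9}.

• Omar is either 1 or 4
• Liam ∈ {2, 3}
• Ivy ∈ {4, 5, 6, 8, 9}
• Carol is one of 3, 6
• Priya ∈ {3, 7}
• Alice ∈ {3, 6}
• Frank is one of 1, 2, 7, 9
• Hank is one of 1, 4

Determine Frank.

9

Hank and Omar share exactly the 2 values {1, 4}; by pigeonhole those values go to them, so strike 1, 4 from Frank, Ivy.
Carol and Alice between them cover only {3, 6} — a naked pair. Remove those values from Liam, Priya, Ivy.
Liam must be 2 (only option left). Strike 2 from Frank.
Priya has just one choice, so Priya = 7. Eliminate 7 elsewhere: Frank.
So Frank = 9.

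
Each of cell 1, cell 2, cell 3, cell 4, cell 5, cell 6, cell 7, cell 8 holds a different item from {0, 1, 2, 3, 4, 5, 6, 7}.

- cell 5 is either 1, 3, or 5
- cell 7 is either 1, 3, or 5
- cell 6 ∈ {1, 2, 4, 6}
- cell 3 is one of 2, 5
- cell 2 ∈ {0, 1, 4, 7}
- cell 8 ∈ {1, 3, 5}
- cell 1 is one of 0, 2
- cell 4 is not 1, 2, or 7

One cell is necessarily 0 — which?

The 8 variables draw from only 8 values {0, 1, 2, 3, 4, 5, 6, 7}, so each is used; only cell 2 can be 7, hence cell 2 = 7.
cell 5, cell 7, cell 8 between them cover only {1, 3, 5} — a naked triple. Remove those values from cell 3, cell 4, cell 6.
cell 3 has just one choice, so cell 3 = 2. So cell 1, cell 6 can't be 2.
So 0 goes to cell 1.

cell 1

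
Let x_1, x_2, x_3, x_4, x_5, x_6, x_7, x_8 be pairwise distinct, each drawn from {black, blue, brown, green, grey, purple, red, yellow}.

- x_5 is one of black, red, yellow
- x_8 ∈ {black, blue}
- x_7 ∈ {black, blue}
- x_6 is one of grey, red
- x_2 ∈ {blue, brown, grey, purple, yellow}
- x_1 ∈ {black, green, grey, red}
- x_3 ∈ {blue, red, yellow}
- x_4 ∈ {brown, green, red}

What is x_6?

The 8 variables together cover exactly {black, blue, brown, green, grey, purple, red, yellow} — 8 values for 8 variables — and purple appears only in x_2's list, so x_2 = purple.
The 7 still-open variables draw from only 7 values {black, blue, brown, green, grey, red, yellow}, so each is used; only x_4 can be brown, hence x_4 = brown.
The 6 still-open variables together cover exactly {black, blue, green, grey, red, yellow} — 6 values for 6 variables — and green appears only in x_1's list, so x_1 = green.
The 5 still-open variables draw from only 5 values {black, blue, grey, red, yellow}, so each is used; only x_6 can be grey, hence x_6 = grey.

grey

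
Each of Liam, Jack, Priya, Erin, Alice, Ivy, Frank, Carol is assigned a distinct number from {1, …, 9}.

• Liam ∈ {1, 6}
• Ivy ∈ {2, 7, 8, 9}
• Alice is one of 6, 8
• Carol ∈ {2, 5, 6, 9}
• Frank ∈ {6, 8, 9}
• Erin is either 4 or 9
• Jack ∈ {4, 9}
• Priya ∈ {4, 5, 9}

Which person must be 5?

Priya

The 8 variables draw from only 8 values {1, 2, 4, 5, 6, 7, 8, 9}, so each is used; only Liam can be 1, hence Liam = 1.
The 7 still-open variables draw from only 7 values {2, 4, 5, 6, 7, 8, 9}, so each is used; only Ivy can be 7, hence Ivy = 7.
The 6 still-open variables together cover exactly {2, 4, 5, 6, 8, 9} — 6 values for 6 variables — and 2 appears only in Carol's list, so Carol = 2.
The 5 still-open variables draw from only 5 values {4, 5, 6, 8, 9}, so each is used; only Priya can be 5, hence Priya = 5.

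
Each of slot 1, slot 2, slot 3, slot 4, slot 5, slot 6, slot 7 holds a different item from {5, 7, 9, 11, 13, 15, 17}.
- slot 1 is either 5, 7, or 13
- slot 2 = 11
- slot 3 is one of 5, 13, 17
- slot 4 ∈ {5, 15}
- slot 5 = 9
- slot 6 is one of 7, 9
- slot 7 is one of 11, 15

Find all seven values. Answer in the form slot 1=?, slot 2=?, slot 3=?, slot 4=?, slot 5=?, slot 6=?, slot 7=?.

slot 1=13, slot 2=11, slot 3=17, slot 4=5, slot 5=9, slot 6=7, slot 7=15

slot 2 has just one choice, so slot 2 = 11. Remove 11 from slot 7.
That leaves slot 5 = 9. Eliminate 9 elsewhere: slot 6.
That leaves slot 6 = 7. Eliminate 7 elsewhere: slot 1.
slot 7 has just one choice, so slot 7 = 15. Remove 15 from slot 4.
slot 4 must be 5 (only option left). Eliminate 5 elsewhere: slot 1, slot 3.
slot 1 must be 13 (only option left). Strike 13 from slot 3.
slot 3 has just one choice, so slot 3 = 17.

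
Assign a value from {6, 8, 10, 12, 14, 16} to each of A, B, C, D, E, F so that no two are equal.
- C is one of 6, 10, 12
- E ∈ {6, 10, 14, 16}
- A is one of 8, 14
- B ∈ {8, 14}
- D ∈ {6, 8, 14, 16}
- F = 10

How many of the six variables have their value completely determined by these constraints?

2

F must be 10 (only option left). Remove 10 from C, E.
The 5 still-open variables together cover exactly {6, 8, 12, 14, 16} — 5 values for 5 variables — and 12 appears only in C's list, so C = 12.
The 2 variables A and B are confined to {8, 14}, which locks those values in; drop them from D, E.
Determined: C=12, F=10. The other variables each still have more than one consistent value. That makes 2.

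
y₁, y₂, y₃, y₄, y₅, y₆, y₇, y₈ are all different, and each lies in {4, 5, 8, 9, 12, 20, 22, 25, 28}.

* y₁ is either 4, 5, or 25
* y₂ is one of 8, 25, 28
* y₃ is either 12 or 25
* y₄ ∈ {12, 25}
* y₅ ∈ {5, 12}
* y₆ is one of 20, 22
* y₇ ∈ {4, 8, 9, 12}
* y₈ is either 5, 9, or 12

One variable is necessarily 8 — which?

y₇

The 2 variables y₃ and y₄ are confined to {12, 25}, which locks those values in; drop them from y₁, y₂, y₅, y₇, y₈.
That leaves y₅ = 5. Eliminate 5 elsewhere: y₁, y₈.
y₈'s domain is down to {9}, so y₈ = 9. Strike 9 from y₇.
y₁ must be 4 (only option left). Strike 4 from y₇.
So 8 goes to y₇.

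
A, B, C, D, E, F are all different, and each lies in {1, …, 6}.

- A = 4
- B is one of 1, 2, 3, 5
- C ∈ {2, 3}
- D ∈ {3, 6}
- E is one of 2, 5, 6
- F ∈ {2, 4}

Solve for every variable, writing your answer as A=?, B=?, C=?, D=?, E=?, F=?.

A has just one choice, so A = 4. Strike 4 from F.
F must be 2 (only option left). So B, C, E can't be 2.
C must be 3 (only option left). Eliminate 3 elsewhere: B, D.
That leaves D = 6. Remove 6 from E.
That leaves E = 5. Eliminate 5 elsewhere: B.
B's domain is down to {1}, so B = 1.

A=4, B=1, C=3, D=6, E=5, F=2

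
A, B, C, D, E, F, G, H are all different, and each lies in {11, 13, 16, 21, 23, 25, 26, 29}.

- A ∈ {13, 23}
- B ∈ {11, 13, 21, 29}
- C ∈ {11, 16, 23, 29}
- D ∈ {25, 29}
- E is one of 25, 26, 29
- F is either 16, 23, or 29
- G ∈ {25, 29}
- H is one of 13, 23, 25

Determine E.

26

The 8 variables draw from only 8 values {11, 13, 16, 21, 23, 25, 26, 29}, so each is used; only B can be 21, hence B = 21.
The 7 still-open variables together cover exactly {11, 13, 16, 23, 25, 26, 29} — 7 values for 7 variables — and 11 appears only in C's list, so C = 11.
The 6 still-open variables together cover exactly {13, 16, 23, 25, 26, 29} — 6 values for 6 variables — and 16 appears only in F's list, so F = 16.
The 5 still-open variables draw from only 5 values {13, 23, 25, 26, 29}, so each is used; only E can be 26, hence E = 26.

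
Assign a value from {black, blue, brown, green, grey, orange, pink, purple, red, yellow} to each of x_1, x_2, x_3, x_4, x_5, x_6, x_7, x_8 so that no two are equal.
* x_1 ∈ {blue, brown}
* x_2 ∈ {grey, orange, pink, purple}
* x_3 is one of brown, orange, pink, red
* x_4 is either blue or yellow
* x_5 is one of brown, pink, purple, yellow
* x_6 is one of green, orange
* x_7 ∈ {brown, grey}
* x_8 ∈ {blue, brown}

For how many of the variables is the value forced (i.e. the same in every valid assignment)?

2

x_1 and x_8 between them cover only {blue, brown} — a naked pair. Remove those values from x_3, x_4, x_5, x_7.
x_4's domain is down to {yellow}, so x_4 = yellow. So x_5 can't be yellow.
x_7 has just one choice, so x_7 = grey. Remove grey from x_2.
Determined: x_4=yellow, x_7=grey. The other variables each still have more than one consistent value. That makes 2.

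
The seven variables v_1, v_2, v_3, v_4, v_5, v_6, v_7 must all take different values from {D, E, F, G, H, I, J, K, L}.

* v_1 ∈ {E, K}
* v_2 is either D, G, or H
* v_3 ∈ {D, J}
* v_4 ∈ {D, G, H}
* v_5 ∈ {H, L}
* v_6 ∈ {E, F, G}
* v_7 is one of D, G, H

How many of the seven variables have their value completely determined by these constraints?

The 3 variables v_2, v_4, v_7 are confined to {D, G, H}, which locks those values in; drop them from v_3, v_5, v_6.
v_3's domain is down to {J}, so v_3 = J.
v_5's domain is down to {L}, so v_5 = L.
Determined: v_3=J, v_5=L. The other variables each still have more than one consistent value. That makes 2.

2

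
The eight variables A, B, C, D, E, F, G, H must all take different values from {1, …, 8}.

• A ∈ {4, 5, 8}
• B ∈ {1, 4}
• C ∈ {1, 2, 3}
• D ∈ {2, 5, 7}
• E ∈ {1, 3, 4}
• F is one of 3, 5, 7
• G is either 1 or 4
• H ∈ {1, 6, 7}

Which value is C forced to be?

The 8 variables draw from only 8 values {1, 2, 3, 4, 5, 6, 7, 8}, so each is used; only H can be 6, hence H = 6.
Among the 7 still-open variables, 8 fits only A (and all 7 values in {1, 2, 3, 4, 5, 7, 8} must be used), so A = 8.
The 2 variables B and G are confined to {1, 4}, which locks those values in; drop them from C, E.
E's domain is down to {3}, so E = 3. Remove 3 from C, F.
So C = 2.

2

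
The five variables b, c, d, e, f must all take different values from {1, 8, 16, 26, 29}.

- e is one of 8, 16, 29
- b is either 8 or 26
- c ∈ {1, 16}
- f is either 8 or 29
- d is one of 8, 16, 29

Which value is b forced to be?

The 5 variables together cover exactly {1, 8, 16, 26, 29} — 5 values for 5 variables — and 1 appears only in c's list, so c = 1.
The 4 still-open variables together cover exactly {8, 16, 26, 29} — 4 values for 4 variables — and 26 appears only in b's list, so b = 26.

26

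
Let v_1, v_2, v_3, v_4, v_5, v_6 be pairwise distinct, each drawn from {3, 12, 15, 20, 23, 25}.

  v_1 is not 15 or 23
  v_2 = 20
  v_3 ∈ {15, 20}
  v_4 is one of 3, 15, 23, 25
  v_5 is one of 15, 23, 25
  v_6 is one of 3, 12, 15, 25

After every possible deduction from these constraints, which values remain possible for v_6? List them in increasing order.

v_2 has just one choice, so v_2 = 20. Eliminate 20 elsewhere: v_1, v_3.
v_3 must be 15 (only option left). Remove 15 from v_4, v_5, v_6.
No further eliminations apply; v_6 can still be any of 3, 12, 25.

3, 12, 25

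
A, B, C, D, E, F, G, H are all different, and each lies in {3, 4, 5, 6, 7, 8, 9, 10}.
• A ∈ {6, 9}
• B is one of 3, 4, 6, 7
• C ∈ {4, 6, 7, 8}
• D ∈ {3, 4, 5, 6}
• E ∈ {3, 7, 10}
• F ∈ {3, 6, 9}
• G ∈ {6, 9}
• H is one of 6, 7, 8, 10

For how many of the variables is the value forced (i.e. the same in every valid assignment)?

2

The 8 variables draw from only 8 values {3, 4, 5, 6, 7, 8, 9, 10}, so each is used; only D can be 5, hence D = 5.
A and G between them cover only {6, 9} — a naked pair. Remove those values from B, C, F, H.
F's domain is down to {3}, so F = 3. Strike 3 from B, E.
Determined: D=5, F=3. The other variables each still have more than one consistent value. That makes 2.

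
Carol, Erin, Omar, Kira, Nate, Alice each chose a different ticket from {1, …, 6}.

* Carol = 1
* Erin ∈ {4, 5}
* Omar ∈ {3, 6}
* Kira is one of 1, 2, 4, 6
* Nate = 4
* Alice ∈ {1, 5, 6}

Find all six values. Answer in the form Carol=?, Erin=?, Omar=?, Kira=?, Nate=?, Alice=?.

Carol must be 1 (only option left). Strike 1 from Kira, Alice.
Nate has just one choice, so Nate = 4. So Erin, Kira can't be 4.
Erin's domain is down to {5}, so Erin = 5. Remove 5 from Alice.
That leaves Alice = 6. Remove 6 from Omar, Kira.
That leaves Omar = 3.
Kira's domain is down to {2}, so Kira = 2.

Carol=1, Erin=5, Omar=3, Kira=2, Nate=4, Alice=6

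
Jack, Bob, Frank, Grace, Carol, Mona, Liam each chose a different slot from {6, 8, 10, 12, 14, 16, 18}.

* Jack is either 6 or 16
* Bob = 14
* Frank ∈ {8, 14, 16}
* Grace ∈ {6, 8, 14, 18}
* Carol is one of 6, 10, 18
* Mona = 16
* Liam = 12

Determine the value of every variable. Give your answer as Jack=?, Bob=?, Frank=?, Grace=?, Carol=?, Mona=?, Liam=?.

Jack=6, Bob=14, Frank=8, Grace=18, Carol=10, Mona=16, Liam=12

Bob's domain is down to {14}, so Bob = 14. Strike 14 from Frank, Grace.
Mona's domain is down to {16}, so Mona = 16. Strike 16 from Jack, Frank.
Liam has just one choice, so Liam = 12.
That leaves Jack = 6. So Grace, Carol can't be 6.
Frank must be 8 (only option left). Strike 8 from Grace.
Grace's domain is down to {18}, so Grace = 18. Strike 18 from Carol.
Carol must be 10 (only option left).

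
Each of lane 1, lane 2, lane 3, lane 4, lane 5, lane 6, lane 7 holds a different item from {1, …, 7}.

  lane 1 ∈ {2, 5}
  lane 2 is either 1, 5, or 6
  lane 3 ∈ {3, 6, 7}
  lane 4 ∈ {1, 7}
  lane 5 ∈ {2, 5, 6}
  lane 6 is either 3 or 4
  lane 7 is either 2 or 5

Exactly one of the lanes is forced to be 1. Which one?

The 7 variables draw from only 7 values {1, 2, 3, 4, 5, 6, 7}, so each is used; only lane 6 can be 4, hence lane 6 = 4.
The 6 still-open variables together cover exactly {1, 2, 3, 5, 6, 7} — 6 values for 6 variables — and 3 appears only in lane 3's list, so lane 3 = 3.
The 5 still-open variables draw from only 5 values {1, 2, 5, 6, 7}, so each is used; only lane 4 can be 7, hence lane 4 = 7.
Among the 4 still-open variables, 1 fits only lane 2 (and all 4 values in {1, 2, 5, 6} must be used), so lane 2 = 1.

lane 2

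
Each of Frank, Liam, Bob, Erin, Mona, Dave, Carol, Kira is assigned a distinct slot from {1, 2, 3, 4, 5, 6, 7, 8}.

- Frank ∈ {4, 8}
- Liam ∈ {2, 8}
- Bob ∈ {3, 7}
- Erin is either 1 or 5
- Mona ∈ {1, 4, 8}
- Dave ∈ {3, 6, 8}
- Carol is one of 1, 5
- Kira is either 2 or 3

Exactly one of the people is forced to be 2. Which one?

Among the 8 variables, 6 fits only Dave (and all 8 values in {1, 2, 3, 4, 5, 6, 7, 8} must be used), so Dave = 6.
The 7 still-open variables draw from only 7 values {1, 2, 3, 4, 5, 7, 8}, so each is used; only Bob can be 7, hence Bob = 7.
Among the 6 still-open variables, 3 fits only Kira (and all 6 values in {1, 2, 3, 4, 5, 8} must be used), so Kira = 3.
The 5 still-open variables draw from only 5 values {1, 2, 4, 5, 8}, so each is used; only Liam can be 2, hence Liam = 2.

Liam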